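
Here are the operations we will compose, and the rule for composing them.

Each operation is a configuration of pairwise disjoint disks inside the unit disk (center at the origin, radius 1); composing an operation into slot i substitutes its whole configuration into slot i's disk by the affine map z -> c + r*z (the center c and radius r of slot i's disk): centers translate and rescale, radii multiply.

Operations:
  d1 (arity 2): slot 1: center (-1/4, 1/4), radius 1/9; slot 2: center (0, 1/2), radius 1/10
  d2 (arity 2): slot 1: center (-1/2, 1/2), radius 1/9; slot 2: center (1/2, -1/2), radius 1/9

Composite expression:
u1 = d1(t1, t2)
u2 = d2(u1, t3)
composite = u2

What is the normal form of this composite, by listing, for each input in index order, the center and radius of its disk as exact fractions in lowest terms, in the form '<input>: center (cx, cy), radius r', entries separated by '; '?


Affine substitution under d2: radii multiply and t-centers shift.
for t1, the 2-step affine chain lands on center (-19/36, 19/36), radius 1/81
for t2, the 2-step affine chain lands on center (-1/2, 5/9), radius 1/90
for t3, the 1-step affine chain lands on center (1/2, -1/2), radius 1/9

t1: center (-19/36, 19/36), radius 1/81; t2: center (-1/2, 5/9), radius 1/90; t3: center (1/2, -1/2), radius 1/9


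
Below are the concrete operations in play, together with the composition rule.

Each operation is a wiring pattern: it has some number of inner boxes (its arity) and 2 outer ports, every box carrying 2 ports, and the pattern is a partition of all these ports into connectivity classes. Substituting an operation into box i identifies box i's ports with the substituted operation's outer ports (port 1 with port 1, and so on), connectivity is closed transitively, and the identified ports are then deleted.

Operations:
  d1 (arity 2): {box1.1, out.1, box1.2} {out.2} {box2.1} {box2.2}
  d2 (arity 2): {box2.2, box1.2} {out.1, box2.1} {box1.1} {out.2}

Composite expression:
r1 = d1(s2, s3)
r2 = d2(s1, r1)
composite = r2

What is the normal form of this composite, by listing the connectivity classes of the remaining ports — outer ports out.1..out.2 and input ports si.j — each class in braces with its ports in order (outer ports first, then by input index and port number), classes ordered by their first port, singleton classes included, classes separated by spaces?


Reachability decides: close wires over d2-identified ports.
stage d1: inputs (s2, s3), connectivity {out.1, s2.1, s2.2} {out.2} {s3.1} {s3.2}, out.j its boundary
stage d2: inputs (s1, s2, s3), connectivity {out.1, s2.1, s2.2} {out.2} {s1.1} {s1.2} {s3.1} {s3.2}, out.j its boundary

{out.1, s2.1, s2.2} {out.2} {s1.1} {s1.2} {s3.1} {s3.2}


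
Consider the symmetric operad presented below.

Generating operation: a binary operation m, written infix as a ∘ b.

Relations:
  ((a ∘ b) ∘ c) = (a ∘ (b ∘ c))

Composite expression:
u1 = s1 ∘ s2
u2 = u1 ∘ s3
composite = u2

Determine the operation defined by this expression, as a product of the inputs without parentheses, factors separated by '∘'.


Associativity of m dissolves the nesting; only the s-input order survives.
(s1 ∘ s2) reduces to s1 ∘ s2
((s1 ∘ s2) ∘ s3) reduces to s1 ∘ s2 ∘ s3

s1 ∘ s2 ∘ s3


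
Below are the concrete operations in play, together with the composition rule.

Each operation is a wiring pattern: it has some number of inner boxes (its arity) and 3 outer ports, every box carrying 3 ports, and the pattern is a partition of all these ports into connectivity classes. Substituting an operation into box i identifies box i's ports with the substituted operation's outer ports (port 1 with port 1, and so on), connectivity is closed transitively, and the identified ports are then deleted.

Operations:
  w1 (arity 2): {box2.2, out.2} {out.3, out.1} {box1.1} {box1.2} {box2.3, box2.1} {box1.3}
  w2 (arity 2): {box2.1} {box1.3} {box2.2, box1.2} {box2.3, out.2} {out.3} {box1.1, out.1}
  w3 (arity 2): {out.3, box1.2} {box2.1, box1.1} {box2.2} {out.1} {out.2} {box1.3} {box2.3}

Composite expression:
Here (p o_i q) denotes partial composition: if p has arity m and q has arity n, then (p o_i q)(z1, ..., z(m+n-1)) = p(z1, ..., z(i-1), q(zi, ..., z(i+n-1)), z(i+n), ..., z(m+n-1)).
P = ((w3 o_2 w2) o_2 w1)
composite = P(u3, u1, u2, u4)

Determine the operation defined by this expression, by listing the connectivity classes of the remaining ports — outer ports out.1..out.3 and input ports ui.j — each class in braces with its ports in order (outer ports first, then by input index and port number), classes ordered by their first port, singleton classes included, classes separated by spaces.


{out.1} {out.2} {out.3, u3.2} {u1.1} {u1.2} {u1.3} {u2.1, u2.3} {u2.2, u4.2} {u3.1} {u3.3} {u4.1} {u4.3}

Treat the ports identified at w3 as solder joints: merge, then drop.
composing w1 on (u1, u2), with out.j its own outer ports: {out.1, out.3} {out.2, u2.2} {u1.1} {u1.2} {u1.3} {u2.1, u2.3}
composing w2 on (u1, u2, u4), with out.j its own outer ports: {out.1} {out.2, u4.3} {out.3} {u1.1} {u1.2} {u1.3} {u2.1, u2.3} {u2.2, u4.2} {u4.1}
composing w3 on (u3, u1, u2, u4), with out.j its own outer ports: {out.1} {out.2} {out.3, u3.2} {u1.1} {u1.2} {u1.3} {u2.1, u2.3} {u2.2, u4.2} {u3.1} {u3.3} {u4.1} {u4.3}


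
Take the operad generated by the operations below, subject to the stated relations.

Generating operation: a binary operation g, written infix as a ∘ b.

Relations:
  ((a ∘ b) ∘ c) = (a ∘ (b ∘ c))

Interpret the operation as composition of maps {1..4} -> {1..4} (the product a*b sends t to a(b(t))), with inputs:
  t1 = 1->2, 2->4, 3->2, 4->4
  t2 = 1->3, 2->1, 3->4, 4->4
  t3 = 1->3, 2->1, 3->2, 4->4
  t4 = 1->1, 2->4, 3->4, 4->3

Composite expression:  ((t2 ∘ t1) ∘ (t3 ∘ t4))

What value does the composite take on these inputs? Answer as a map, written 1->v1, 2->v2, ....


(t2 ∘ t1) = 1->1, 2->4, 3->1, 4->4
(t3 ∘ t4) = 1->3, 2->4, 3->4, 4->2
((t2 ∘ t1) ∘ (t3 ∘ t4)) = 1->1, 2->4, 3->4, 4->4

1->1, 2->4, 3->4, 4->4


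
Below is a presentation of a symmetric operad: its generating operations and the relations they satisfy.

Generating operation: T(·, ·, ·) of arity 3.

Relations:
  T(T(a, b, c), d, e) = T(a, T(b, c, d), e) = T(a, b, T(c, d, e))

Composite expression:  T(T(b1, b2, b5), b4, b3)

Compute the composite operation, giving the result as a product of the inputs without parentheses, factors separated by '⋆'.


b1 ⋆ b2 ⋆ b5 ⋆ b4 ⋆ b3

All parenthesizations of T agree; list the b-inputs left to right.
T(b1, b2, b5) unparenthesizes to b1 ⋆ b2 ⋆ b5
T(T(b1, b2, b5), b4, b3) unparenthesizes to b1 ⋆ b2 ⋆ b5 ⋆ b4 ⋆ b3


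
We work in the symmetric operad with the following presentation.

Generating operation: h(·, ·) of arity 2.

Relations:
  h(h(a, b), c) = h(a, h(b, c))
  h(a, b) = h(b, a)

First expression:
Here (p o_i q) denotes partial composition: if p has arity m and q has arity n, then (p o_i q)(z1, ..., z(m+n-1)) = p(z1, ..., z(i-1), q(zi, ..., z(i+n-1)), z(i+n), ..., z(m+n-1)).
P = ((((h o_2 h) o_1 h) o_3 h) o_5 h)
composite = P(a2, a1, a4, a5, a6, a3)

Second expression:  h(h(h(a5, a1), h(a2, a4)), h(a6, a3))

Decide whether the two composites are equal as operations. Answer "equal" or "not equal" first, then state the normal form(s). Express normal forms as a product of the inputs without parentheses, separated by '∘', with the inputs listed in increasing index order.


equal; both compose to a1 ∘ a2 ∘ a3 ∘ a4 ∘ a5 ∘ a6

The first composite normalizes to a1 ∘ a2 ∘ a3 ∘ a4 ∘ a5 ∘ a6
The second composite normalizes to a1 ∘ a2 ∘ a3 ∘ a4 ∘ a5 ∘ a6
The normal forms match — equal.


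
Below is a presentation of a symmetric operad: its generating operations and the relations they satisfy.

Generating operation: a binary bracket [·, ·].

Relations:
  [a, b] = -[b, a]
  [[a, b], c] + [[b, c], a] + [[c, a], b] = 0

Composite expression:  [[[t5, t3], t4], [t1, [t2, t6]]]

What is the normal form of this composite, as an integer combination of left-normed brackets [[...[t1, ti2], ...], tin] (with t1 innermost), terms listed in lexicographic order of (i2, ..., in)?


Antisymmetry and Jacobi reduce to t1-anchored left-normed brackets.
Composite bracket: [[[t5, t3], t4], [t1, [t2, t6]]]
Full expansion: 32 signed words from ab - ba (2^5 = 32).
The t1-initial words carry the normal form:
  t1t2t6t3t5t4 (sign +1) contributes +[[[[[t1, t2], t6], t3], t5], t4]
  t1t2t6t4t3t5 (sign -1) contributes -[[[[[t1, t2], t6], t4], t3], t5]
  t1t2t6t4t5t3 (sign +1) contributes +[[[[[t1, t2], t6], t4], t5], t3]
  t1t2t6t5t3t4 (sign -1) contributes -[[[[[t1, t2], t6], t5], t3], t4]
  t1t6t2t3t5t4 (sign -1) contributes -[[[[[t1, t6], t2], t3], t5], t4]
  t1t6t2t4t3t5 (sign +1) contributes +[[[[[t1, t6], t2], t4], t3], t5]
  t1t6t2t4t5t3 (sign -1) contributes -[[[[[t1, t6], t2], t4], t5], t3]
  t1t6t2t5t3t4 (sign +1) contributes +[[[[[t1, t6], t2], t5], t3], t4]

[[[[[t1, t2], t6], t3], t5], t4] - [[[[[t1, t2], t6], t4], t3], t5] + [[[[[t1, t2], t6], t4], t5], t3] - [[[[[t1, t2], t6], t5], t3], t4] - [[[[[t1, t6], t2], t3], t5], t4] + [[[[[t1, t6], t2], t4], t3], t5] - [[[[[t1, t6], t2], t4], t5], t3] + [[[[[t1, t6], t2], t5], t3], t4]


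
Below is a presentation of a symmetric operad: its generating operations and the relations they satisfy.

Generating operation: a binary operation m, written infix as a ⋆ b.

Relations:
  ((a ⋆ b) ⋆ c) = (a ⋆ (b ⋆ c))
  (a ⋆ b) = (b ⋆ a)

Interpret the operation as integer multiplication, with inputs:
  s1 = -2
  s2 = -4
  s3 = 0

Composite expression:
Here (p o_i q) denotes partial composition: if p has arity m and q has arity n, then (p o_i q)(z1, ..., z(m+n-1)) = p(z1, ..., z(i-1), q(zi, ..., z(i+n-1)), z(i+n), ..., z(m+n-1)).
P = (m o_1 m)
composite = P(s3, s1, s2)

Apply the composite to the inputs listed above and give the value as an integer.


(s3 ⋆ s1) = 0
((s3 ⋆ s1) ⋆ s2) = 0

0


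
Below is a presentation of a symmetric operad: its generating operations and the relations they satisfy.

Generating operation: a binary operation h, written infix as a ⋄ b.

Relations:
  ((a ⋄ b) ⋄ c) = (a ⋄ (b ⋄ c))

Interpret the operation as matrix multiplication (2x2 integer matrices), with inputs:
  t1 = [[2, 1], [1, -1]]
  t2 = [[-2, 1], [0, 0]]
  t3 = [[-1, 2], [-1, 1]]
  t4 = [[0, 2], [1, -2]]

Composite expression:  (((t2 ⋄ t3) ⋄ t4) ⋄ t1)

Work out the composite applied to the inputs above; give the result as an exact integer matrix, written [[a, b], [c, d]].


[[2, -11], [0, 0]]

(t2 ⋄ t3) = [[1, -3], [0, 0]]
((t2 ⋄ t3) ⋄ t4) = [[-3, 8], [0, 0]]
(((t2 ⋄ t3) ⋄ t4) ⋄ t1) = [[2, -11], [0, 0]]


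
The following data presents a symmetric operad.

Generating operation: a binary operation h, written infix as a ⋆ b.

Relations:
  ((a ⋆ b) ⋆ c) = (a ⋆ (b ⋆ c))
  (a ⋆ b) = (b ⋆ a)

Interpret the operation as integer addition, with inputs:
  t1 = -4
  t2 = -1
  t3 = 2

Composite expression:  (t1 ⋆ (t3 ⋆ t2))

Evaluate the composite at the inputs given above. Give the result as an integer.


(t3 ⋆ t2) = 1
(t1 ⋆ (t3 ⋆ t2)) = -3

-3


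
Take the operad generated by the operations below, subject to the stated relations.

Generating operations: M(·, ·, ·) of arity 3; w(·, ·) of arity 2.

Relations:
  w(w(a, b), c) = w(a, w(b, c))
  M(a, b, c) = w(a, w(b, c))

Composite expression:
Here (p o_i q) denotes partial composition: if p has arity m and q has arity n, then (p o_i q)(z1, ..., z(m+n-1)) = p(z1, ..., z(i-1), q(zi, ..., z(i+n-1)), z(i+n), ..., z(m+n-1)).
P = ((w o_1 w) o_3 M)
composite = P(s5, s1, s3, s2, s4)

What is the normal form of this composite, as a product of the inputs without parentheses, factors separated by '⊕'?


The w-tree's shape is irrelevant; the s-reading-order decides.
w(s5, s1) flattens to s5 ⊕ s1
M(s3, s2, s4) flattens to s3 ⊕ s2 ⊕ s4
w(w(s5, s1), M(s3, s2, s4)) flattens to s5 ⊕ s1 ⊕ s3 ⊕ s2 ⊕ s4

s5 ⊕ s1 ⊕ s3 ⊕ s2 ⊕ s4


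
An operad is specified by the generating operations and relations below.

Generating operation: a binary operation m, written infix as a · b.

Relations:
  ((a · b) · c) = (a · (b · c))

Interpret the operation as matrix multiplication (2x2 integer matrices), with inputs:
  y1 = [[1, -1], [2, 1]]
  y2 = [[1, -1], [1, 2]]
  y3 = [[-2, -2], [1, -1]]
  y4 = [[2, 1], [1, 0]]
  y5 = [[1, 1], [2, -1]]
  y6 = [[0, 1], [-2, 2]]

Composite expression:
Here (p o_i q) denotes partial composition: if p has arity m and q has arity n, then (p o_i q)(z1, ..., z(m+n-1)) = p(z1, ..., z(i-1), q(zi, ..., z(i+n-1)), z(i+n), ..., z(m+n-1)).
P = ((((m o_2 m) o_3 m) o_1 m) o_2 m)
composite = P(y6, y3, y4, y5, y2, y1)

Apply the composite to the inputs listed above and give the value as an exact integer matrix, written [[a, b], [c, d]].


[[-3, -6], [14, -44]]

(y3 · y4) = [[-6, -2], [1, 1]]
(y6 · (y3 · y4)) = [[1, 1], [14, 6]]
(y2 · y1) = [[-1, -2], [5, 1]]
(y5 · (y2 · y1)) = [[4, -1], [-7, -5]]
((y6 · (y3 · y4)) · (y5 · (y2 · y1))) = [[-3, -6], [14, -44]]


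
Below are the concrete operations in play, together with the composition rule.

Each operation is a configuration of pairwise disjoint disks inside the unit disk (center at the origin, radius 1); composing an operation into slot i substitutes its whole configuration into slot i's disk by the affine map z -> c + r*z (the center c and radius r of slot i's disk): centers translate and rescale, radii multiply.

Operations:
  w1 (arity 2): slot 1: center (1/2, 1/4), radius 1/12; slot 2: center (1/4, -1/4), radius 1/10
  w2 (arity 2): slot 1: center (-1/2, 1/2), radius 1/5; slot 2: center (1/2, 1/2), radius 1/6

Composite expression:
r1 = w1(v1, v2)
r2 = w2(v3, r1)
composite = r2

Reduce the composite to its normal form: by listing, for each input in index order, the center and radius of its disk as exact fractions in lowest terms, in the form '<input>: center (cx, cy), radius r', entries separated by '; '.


v1: center (7/12, 13/24), radius 1/72; v2: center (13/24, 11/24), radius 1/60; v3: center (-1/2, 1/2), radius 1/5

Nesting under w2 composes maps z -> c + r*z down each v-path.
v3 passes through 1 substitution, ending at center (-1/2, 1/2), radius 1/5
v1 passes through 2 substitutions, ending at center (7/12, 13/24), radius 1/72
v2 passes through 2 substitutions, ending at center (13/24, 11/24), radius 1/60


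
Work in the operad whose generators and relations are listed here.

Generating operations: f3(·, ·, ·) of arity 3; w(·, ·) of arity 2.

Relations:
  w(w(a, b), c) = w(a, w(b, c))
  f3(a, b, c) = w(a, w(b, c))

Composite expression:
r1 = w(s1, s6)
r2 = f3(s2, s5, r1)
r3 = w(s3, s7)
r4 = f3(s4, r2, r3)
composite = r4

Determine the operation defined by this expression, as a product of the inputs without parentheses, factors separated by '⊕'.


s4 ⊕ s2 ⊕ s5 ⊕ s1 ⊕ s6 ⊕ s3 ⊕ s7

Key point: f3 is associative — brackets drop, the s-order remains.
w(s1, s6) collapses to s1 ⊕ s6
f3(s2, s5, w(s1, s6)) collapses to s2 ⊕ s5 ⊕ s1 ⊕ s6
w(s3, s7) collapses to s3 ⊕ s7
f3(s4, f3(s2, s5, w(s1, s6)), w(s3, s7)) collapses to s4 ⊕ s2 ⊕ s5 ⊕ s1 ⊕ s6 ⊕ s3 ⊕ s7


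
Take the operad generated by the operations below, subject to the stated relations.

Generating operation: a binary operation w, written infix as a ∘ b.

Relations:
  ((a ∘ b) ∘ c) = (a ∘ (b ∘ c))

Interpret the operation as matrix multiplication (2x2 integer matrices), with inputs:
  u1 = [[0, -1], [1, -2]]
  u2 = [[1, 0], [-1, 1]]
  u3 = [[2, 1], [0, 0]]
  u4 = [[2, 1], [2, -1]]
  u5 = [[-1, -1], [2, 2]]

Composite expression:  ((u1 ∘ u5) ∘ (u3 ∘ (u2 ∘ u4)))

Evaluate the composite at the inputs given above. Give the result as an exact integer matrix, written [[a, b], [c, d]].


[[-8, 0], [-20, 0]]

(u1 ∘ u5) = [[-2, -2], [-5, -5]]
(u2 ∘ u4) = [[2, 1], [0, -2]]
(u3 ∘ (u2 ∘ u4)) = [[4, 0], [0, 0]]
((u1 ∘ u5) ∘ (u3 ∘ (u2 ∘ u4))) = [[-8, 0], [-20, 0]]


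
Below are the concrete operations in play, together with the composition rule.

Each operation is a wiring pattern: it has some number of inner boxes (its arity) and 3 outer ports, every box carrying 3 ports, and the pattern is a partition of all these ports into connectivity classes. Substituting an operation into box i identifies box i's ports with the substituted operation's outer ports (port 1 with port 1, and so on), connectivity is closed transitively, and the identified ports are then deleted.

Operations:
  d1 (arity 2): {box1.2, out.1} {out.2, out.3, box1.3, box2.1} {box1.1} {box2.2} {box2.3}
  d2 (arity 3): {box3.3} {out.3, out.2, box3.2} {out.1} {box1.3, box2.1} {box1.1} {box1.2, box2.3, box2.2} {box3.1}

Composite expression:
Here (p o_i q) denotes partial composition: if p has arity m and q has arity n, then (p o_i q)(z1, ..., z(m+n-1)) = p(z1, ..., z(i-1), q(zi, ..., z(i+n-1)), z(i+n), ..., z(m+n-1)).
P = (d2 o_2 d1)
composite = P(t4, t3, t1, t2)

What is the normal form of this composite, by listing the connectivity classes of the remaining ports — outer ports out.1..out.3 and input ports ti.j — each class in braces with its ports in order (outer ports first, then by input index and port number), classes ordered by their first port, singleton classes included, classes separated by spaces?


{out.1} {out.2, out.3, t2.2} {t1.1, t3.3, t4.2} {t1.2} {t1.3} {t2.1} {t2.3} {t3.1} {t3.2, t4.3} {t4.1}

Treat the ports identified at d2 as solder joints: merge, then drop.
after d1, the pattern on (t3, t1) reads {out.1, t3.2} {out.2, out.3, t1.1, t3.3} {t1.2} {t1.3} {t3.1} (out.j = its outer ports)
after d2, the pattern on (t4, t3, t1, t2) reads {out.1} {out.2, out.3, t2.2} {t1.1, t3.3, t4.2} {t1.2} {t1.3} {t2.1} {t2.3} {t3.1} {t3.2, t4.3} {t4.1} (out.j = its outer ports)


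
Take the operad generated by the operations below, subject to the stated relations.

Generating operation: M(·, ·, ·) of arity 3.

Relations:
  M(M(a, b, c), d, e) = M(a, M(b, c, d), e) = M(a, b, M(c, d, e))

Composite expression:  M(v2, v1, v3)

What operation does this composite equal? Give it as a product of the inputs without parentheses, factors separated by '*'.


v2 * v1 * v3

The M-tree's shape is irrelevant; the v-reading-order decides.
M(v2, v1, v3) linearizes to v2 * v1 * v3


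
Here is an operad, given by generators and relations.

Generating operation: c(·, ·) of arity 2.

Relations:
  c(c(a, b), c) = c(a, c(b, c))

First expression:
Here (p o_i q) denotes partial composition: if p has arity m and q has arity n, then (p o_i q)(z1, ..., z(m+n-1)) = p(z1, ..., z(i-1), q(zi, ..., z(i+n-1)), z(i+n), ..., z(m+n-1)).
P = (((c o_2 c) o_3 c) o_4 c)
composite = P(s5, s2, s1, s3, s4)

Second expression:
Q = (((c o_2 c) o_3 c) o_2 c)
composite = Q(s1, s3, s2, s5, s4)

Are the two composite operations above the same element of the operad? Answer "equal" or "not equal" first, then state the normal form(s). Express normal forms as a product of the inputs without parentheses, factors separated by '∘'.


The first expression, normalized: s5 ∘ s2 ∘ s1 ∘ s3 ∘ s4
The second expression, normalized: s1 ∘ s3 ∘ s2 ∘ s5 ∘ s4
They disagree, so not equal.

not equal; first: s5 ∘ s2 ∘ s1 ∘ s3 ∘ s4; second: s1 ∘ s3 ∘ s2 ∘ s5 ∘ s4


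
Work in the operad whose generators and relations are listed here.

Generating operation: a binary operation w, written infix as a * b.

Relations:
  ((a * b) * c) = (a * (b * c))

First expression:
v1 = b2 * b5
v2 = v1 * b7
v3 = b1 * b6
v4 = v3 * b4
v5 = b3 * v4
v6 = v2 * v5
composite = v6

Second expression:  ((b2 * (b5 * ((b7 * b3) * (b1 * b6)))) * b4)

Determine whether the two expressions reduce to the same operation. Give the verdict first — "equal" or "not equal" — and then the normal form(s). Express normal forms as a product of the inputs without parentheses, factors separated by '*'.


equal — both sides give b2 * b5 * b7 * b3 * b1 * b6 * b4

Reducing the first expression gives b2 * b5 * b7 * b3 * b1 * b6 * b4
Reducing the second expression gives b2 * b5 * b7 * b3 * b1 * b6 * b4
Both agree, so they are equal.


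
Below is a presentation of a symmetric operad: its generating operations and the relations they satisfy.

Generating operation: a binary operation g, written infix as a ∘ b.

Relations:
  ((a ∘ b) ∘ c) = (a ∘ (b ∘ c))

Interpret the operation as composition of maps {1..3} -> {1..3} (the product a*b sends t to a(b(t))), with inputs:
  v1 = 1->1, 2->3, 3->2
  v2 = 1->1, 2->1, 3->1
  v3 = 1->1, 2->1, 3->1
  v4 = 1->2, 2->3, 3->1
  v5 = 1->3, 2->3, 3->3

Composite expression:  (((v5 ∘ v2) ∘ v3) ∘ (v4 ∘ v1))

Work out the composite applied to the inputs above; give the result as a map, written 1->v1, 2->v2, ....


(v5 ∘ v2) = 1->3, 2->3, 3->3
((v5 ∘ v2) ∘ v3) = 1->3, 2->3, 3->3
(v4 ∘ v1) = 1->2, 2->1, 3->3
(((v5 ∘ v2) ∘ v3) ∘ (v4 ∘ v1)) = 1->3, 2->3, 3->3

1->3, 2->3, 3->3


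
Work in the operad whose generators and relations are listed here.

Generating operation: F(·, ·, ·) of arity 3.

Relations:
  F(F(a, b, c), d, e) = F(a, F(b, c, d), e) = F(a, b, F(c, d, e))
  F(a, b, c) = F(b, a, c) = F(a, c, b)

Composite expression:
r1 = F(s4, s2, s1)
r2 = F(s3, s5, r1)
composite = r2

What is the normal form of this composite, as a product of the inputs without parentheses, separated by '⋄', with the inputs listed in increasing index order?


Any arrangement under F is one operation, so sort the s-inputs.
F(s4, s2, s1) spells out as s4 ⋄ s2 ⋄ s1
F(s3, s5, F(s4, s2, s1)) spells out as s3 ⋄ s5 ⋄ s4 ⋄ s2 ⋄ s1
the factors in increasing index order: s1 ⋄ s2 ⋄ s3 ⋄ s4 ⋄ s5

s1 ⋄ s2 ⋄ s3 ⋄ s4 ⋄ s5


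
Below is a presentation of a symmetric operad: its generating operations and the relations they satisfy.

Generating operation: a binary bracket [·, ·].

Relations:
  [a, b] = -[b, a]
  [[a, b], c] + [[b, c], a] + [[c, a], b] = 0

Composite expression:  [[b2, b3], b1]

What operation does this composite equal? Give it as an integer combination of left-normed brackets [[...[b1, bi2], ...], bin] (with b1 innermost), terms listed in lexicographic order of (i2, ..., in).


In the tensor algebra, words opening b1 carry the b1-anchored form.
Composite bracket: [[b2, b3], b1]
The bracket unfolds into 4 signed words via [a, b] = ab - ba (2^2 = 4).
Coefficients come from the b1-initial words:
  from b1b2b3, sign -1: term -[[b1, b2], b3]
  from b1b3b2, sign +1: term +[[b1, b3], b2]

-[[b1, b2], b3] + [[b1, b3], b2]


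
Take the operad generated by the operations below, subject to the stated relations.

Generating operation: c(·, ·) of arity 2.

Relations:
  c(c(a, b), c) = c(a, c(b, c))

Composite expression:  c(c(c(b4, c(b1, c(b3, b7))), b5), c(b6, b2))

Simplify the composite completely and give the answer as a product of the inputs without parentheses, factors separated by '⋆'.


b4 ⋆ b1 ⋆ b3 ⋆ b7 ⋆ b5 ⋆ b6 ⋆ b2

Every regrouping of c is equal, so read the b-inputs in written order.
c(b3, b7) flattens to b3 ⋆ b7
c(b1, c(b3, b7)) flattens to b1 ⋆ b3 ⋆ b7
c(b4, c(b1, c(b3, b7))) flattens to b4 ⋆ b1 ⋆ b3 ⋆ b7
c(c(b4, c(b1, c(b3, b7))), b5) flattens to b4 ⋆ b1 ⋆ b3 ⋆ b7 ⋆ b5
c(b6, b2) flattens to b6 ⋆ b2
c(c(c(b4, c(b1, c(b3, b7))), b5), c(b6, b2)) flattens to b4 ⋆ b1 ⋆ b3 ⋆ b7 ⋆ b5 ⋆ b6 ⋆ b2


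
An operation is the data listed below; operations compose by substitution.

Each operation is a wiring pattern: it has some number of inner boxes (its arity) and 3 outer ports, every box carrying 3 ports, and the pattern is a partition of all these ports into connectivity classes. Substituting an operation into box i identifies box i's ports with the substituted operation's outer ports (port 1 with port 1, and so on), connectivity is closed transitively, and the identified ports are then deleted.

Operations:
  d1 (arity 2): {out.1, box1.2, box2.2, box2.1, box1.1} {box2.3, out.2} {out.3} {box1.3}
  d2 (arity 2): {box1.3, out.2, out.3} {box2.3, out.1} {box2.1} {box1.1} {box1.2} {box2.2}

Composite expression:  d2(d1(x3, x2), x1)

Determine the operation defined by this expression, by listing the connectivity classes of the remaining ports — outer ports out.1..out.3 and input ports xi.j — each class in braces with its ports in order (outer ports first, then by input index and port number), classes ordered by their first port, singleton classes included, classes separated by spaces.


{out.1, x1.3} {out.2, out.3} {x1.1} {x1.2} {x2.1, x2.2, x3.1, x3.2} {x2.3} {x3.3}

Two ports join when wires chain via d2-identified ports.
stage d1: inputs (x3, x2), connectivity {out.1, x2.1, x2.2, x3.1, x3.2} {out.2, x2.3} {out.3} {x3.3}, out.j its boundary
stage d2: inputs (x3, x2, x1), connectivity {out.1, x1.3} {out.2, out.3} {x1.1} {x1.2} {x2.1, x2.2, x3.1, x3.2} {x2.3} {x3.3}, out.j its boundary


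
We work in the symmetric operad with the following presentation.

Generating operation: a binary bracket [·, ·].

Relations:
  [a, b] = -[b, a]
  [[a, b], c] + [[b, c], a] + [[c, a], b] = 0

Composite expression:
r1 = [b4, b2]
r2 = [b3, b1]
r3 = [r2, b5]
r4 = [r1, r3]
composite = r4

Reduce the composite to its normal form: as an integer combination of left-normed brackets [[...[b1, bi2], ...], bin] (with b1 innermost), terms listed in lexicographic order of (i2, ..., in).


Expand each bracket as ab - ba; the b1-initial words give the coefficients.
Composite bracket: [[b4, b2], [[b3, b1], b5]]
Full expansion: 16 signed words from ab - ba (2^4 = 16).
Only words starting with b1 matter:
  sign of b1b3b5b2b4 is -1, so it contributes -[[[[b1, b3], b5], b2], b4]
  sign of b1b3b5b4b2 is +1, so it contributes +[[[[b1, b3], b5], b4], b2]

-[[[[b1, b3], b5], b2], b4] + [[[[b1, b3], b5], b4], b2]


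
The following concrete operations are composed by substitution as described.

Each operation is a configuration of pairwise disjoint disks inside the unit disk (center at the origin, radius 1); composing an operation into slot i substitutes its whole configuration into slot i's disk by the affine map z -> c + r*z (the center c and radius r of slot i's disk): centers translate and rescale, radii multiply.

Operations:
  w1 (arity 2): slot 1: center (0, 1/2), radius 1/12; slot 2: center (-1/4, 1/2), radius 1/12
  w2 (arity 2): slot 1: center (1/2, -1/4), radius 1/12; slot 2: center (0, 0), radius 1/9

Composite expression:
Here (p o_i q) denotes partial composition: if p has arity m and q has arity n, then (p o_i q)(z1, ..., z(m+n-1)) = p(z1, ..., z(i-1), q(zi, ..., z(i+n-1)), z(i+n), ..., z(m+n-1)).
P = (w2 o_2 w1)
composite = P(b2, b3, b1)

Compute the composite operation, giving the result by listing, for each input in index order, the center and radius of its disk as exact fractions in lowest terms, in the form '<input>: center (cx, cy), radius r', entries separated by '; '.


Each b-disk chains the slot maps above it in w2; radii multiply.
input b2: applying the 1 nested substitution gives center (1/2, -1/4), radius 1/12
input b3: applying the 2 nested substitutions gives center (0, 1/18), radius 1/108
input b1: applying the 2 nested substitutions gives center (-1/36, 1/18), radius 1/108

b1: center (-1/36, 1/18), radius 1/108; b2: center (1/2, -1/4), radius 1/12; b3: center (0, 1/18), radius 1/108


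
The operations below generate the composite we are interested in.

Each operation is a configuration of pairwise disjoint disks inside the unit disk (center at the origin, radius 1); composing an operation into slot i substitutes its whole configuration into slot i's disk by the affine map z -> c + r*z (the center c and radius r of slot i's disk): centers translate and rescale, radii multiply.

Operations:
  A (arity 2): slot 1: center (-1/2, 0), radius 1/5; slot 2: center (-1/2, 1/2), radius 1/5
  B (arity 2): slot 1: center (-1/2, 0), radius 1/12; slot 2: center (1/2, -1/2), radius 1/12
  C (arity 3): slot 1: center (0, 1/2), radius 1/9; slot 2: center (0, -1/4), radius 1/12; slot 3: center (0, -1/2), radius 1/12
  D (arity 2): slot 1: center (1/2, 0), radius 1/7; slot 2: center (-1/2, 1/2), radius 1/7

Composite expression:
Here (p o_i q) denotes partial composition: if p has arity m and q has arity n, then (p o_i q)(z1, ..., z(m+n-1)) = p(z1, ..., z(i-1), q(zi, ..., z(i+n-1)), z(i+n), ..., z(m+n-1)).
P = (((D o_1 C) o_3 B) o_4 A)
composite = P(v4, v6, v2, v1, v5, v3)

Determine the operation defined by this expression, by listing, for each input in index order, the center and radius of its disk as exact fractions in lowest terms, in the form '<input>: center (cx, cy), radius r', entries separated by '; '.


v1: center (1019/2016, -13/168), radius 1/5040; v2: center (83/168, -1/14), radius 1/1008; v3: center (-1/2, 1/2), radius 1/7; v4: center (1/2, 1/14), radius 1/63; v5: center (1019/2016, -155/2016), radius 1/5040; v6: center (1/2, -1/28), radius 1/84


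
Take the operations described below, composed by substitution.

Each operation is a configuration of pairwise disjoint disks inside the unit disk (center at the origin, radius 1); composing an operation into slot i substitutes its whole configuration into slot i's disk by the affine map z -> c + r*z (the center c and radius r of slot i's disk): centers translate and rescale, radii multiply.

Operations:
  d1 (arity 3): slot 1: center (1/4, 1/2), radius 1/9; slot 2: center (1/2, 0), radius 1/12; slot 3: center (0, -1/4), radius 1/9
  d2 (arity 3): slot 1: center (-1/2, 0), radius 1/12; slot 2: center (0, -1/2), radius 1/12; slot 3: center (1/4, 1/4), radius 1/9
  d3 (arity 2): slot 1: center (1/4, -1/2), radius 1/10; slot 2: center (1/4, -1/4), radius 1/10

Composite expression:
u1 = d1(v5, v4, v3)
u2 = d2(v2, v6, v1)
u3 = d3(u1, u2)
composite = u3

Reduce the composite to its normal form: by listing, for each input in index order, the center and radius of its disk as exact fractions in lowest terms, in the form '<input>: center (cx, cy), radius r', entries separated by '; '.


v1: center (11/40, -9/40), radius 1/90; v2: center (1/5, -1/4), radius 1/120; v3: center (1/4, -21/40), radius 1/90; v4: center (3/10, -1/2), radius 1/120; v5: center (11/40, -9/20), radius 1/90; v6: center (1/4, -3/10), radius 1/120

Affine substitution under d3: radii multiply and v-centers shift.
tracing v5 down its 2-map path: center (11/40, -9/20), radius 1/90
tracing v4 down its 2-map path: center (3/10, -1/2), radius 1/120
tracing v3 down its 2-map path: center (1/4, -21/40), radius 1/90
tracing v2 down its 2-map path: center (1/5, -1/4), radius 1/120
tracing v6 down its 2-map path: center (1/4, -3/10), radius 1/120
tracing v1 down its 2-map path: center (11/40, -9/40), radius 1/90


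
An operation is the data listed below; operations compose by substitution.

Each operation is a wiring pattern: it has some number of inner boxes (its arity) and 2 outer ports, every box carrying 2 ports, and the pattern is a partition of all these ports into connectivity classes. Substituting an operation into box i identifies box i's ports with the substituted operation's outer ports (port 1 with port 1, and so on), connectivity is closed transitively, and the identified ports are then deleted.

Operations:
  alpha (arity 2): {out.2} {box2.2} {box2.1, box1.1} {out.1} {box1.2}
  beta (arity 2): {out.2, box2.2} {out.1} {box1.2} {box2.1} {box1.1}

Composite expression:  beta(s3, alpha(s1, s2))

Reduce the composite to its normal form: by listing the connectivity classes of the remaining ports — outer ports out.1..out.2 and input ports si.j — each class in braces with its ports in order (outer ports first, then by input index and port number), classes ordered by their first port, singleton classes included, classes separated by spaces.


{out.1} {out.2} {s1.1, s2.1} {s1.2} {s2.2} {s3.1} {s3.2}


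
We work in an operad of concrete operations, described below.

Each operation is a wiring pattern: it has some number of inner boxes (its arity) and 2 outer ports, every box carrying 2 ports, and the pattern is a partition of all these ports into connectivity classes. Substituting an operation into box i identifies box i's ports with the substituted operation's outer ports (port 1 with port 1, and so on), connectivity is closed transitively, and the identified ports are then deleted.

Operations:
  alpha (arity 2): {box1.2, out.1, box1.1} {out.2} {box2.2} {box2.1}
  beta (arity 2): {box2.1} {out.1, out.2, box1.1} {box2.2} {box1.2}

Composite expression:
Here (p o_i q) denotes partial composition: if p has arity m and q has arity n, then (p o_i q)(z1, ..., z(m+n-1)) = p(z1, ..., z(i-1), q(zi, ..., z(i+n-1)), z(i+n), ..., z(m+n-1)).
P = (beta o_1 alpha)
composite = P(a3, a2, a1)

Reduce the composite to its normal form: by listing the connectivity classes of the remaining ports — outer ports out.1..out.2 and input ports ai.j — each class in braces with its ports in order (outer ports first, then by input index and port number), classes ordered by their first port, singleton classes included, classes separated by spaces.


{out.1, out.2, a3.1, a3.2} {a1.1} {a1.2} {a2.1} {a2.2}

Two ports join when wires chain via beta-identified ports.
after alpha, the pattern on (a3, a2) reads {out.1, a3.1, a3.2} {out.2} {a2.1} {a2.2} (out.j = its outer ports)
after beta, the pattern on (a3, a2, a1) reads {out.1, out.2, a3.1, a3.2} {a1.1} {a1.2} {a2.1} {a2.2} (out.j = its outer ports)


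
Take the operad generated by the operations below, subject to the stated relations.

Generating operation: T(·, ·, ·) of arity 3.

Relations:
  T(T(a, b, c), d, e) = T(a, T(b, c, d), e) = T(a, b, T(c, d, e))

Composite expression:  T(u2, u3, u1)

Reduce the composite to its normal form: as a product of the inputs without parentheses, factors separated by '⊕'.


u2 ⊕ u3 ⊕ u1


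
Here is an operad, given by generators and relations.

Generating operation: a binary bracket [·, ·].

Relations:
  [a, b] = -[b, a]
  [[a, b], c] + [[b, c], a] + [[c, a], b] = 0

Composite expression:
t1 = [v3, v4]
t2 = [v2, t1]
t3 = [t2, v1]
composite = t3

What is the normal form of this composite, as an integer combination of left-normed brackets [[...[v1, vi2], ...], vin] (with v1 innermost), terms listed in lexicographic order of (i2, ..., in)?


-[[[v1, v2], v3], v4] + [[[v1, v2], v4], v3] + [[[v1, v3], v4], v2] - [[[v1, v4], v3], v2]

Antisymmetry and Jacobi reduce to v1-anchored left-normed brackets.
Composite bracket: [[v2, [v3, v4]], v1]
Applying ab - ba throughout gives 8 signed words (2^3 = 8).
The v1-initial words carry the normal form:
  v1v2v3v4 (sign -1) contributes -[[[v1, v2], v3], v4]
  v1v2v4v3 (sign +1) contributes +[[[v1, v2], v4], v3]
  v1v3v4v2 (sign +1) contributes +[[[v1, v3], v4], v2]
  v1v4v3v2 (sign -1) contributes -[[[v1, v4], v3], v2]


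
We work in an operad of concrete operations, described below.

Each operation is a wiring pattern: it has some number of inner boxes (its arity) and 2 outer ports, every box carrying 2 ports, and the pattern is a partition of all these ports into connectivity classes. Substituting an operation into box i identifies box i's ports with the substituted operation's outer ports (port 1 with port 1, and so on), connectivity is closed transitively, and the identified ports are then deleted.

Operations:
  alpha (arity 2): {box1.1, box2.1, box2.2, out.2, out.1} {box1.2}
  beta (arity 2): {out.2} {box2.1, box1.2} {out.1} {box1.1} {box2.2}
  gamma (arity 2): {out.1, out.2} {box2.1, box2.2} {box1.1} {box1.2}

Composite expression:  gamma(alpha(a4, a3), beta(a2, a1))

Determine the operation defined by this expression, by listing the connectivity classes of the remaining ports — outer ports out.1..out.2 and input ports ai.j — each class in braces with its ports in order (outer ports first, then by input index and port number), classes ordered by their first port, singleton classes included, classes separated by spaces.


{out.1, out.2} {a1.1, a2.2} {a1.2} {a2.1} {a3.1, a3.2, a4.1} {a4.2}

Two ports join when wires chain via gamma-identified ports.
stage alpha: inputs (a4, a3), connectivity {out.1, out.2, a3.1, a3.2, a4.1} {a4.2}, out.j its boundary
stage beta: inputs (a2, a1), connectivity {out.1} {out.2} {a1.1, a2.2} {a1.2} {a2.1}, out.j its boundary
stage gamma: inputs (a4, a3, a2, a1), connectivity {out.1, out.2} {a1.1, a2.2} {a1.2} {a2.1} {a3.1, a3.2, a4.1} {a4.2}, out.j its boundary


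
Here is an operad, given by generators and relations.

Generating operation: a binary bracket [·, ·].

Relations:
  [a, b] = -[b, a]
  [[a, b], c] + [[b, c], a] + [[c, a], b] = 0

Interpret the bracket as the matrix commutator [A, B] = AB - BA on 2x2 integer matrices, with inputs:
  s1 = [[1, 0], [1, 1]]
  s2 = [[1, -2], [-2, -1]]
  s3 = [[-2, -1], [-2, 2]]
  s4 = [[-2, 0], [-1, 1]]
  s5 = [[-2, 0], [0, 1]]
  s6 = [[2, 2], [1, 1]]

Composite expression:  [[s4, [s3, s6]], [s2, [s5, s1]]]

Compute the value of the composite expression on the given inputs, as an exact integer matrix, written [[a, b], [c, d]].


[[-126, 252], [-84, 126]]

[s3, s6] = [[3, -7], [2, -3]]
[s4, [s3, s6]] = [[-7, 21], [0, 7]]
[s5, s1] = [[0, 0], [3, 0]]
[s2, [s5, s1]] = [[-6, 0], [-6, 6]]
[[s4, [s3, s6]], [s2, [s5, s1]]] = [[-126, 252], [-84, 126]]


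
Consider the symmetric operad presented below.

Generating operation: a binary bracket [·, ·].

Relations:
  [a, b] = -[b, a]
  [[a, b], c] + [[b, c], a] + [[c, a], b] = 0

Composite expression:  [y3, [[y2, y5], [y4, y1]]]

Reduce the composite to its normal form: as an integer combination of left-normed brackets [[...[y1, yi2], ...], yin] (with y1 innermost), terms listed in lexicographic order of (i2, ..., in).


-[[[[y1, y4], y2], y5], y3] + [[[[y1, y4], y5], y2], y3]


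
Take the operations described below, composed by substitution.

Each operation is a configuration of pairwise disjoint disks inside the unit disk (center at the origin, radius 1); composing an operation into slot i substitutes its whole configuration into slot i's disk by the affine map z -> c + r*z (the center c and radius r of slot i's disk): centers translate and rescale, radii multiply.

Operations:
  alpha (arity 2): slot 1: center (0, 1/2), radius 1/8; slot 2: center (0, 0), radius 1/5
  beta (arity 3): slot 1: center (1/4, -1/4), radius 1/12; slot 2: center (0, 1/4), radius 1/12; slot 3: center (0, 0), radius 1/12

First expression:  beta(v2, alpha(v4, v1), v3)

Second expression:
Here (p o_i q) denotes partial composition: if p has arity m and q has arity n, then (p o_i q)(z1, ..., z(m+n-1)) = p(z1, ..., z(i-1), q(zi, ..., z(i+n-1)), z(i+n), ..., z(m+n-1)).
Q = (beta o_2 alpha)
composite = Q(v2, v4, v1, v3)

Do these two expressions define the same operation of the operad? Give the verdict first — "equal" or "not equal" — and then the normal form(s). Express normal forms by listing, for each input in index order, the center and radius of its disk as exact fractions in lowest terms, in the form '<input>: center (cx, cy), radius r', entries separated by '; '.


equal — both sides give v1: center (0, 1/4), radius 1/60; v2: center (1/4, -1/4), radius 1/12; v3: center (0, 0), radius 1/12; v4: center (0, 7/24), radius 1/96

Reducing the first expression gives v1: center (0, 1/4), radius 1/60; v2: center (1/4, -1/4), radius 1/12; v3: center (0, 0), radius 1/12; v4: center (0, 7/24), radius 1/96
Reducing the second expression gives v1: center (0, 1/4), radius 1/60; v2: center (1/4, -1/4), radius 1/12; v3: center (0, 0), radius 1/12; v4: center (0, 7/24), radius 1/96
Same normal form: equal.


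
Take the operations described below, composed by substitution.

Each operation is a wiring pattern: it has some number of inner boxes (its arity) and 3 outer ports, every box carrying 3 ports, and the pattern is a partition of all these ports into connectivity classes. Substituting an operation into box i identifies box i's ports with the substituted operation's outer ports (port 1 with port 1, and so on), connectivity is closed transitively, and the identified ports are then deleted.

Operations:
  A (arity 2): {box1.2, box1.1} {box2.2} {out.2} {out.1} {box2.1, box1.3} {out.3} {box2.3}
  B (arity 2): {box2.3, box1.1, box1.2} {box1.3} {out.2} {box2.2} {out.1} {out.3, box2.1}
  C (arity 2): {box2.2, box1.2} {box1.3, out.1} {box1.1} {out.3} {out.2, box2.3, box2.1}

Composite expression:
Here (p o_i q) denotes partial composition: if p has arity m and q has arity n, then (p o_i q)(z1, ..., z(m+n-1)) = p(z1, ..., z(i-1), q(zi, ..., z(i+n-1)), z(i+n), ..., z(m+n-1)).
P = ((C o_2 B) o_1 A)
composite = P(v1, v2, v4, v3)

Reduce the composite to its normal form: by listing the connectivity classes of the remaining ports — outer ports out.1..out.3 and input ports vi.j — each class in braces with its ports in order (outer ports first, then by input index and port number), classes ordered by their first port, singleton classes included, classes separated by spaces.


{out.1} {out.2, v3.1} {out.3} {v1.1, v1.2} {v1.3, v2.1} {v2.2} {v2.3} {v3.2} {v3.3, v4.1, v4.2} {v4.3}

Reachability decides: close wires over C-identified ports.
after A, the pattern on (v1, v2) reads {out.1} {out.2} {out.3} {v1.1, v1.2} {v1.3, v2.1} {v2.2} {v2.3} (out.j = its outer ports)
after B, the pattern on (v4, v3) reads {out.1} {out.2} {out.3, v3.1} {v3.2} {v3.3, v4.1, v4.2} {v4.3} (out.j = its outer ports)
after C, the pattern on (v1, v2, v4, v3) reads {out.1} {out.2, v3.1} {out.3} {v1.1, v1.2} {v1.3, v2.1} {v2.2} {v2.3} {v3.2} {v3.3, v4.1, v4.2} {v4.3} (out.j = its outer ports)
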